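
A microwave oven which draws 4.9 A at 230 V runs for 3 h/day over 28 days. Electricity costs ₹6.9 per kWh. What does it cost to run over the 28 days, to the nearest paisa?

Power = 4.9 A × 230 V = 1127 W = 1.127 kW
Runtime = 3 h/day × 28 days = 84 h
Energy = 1.127 kW × 84 h = 94.668 kWh
Cost = 94.668 kWh × ₹6.9/kWh = ₹653.21

₹653.21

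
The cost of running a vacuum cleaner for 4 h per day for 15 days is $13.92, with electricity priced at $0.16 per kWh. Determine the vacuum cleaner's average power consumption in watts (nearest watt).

Energy = $13.92 ÷ $0.16/kWh = 87 kWh
Runtime = 4 h/day × 15 days = 60 h
Power = 87 kWh ÷ 60 h = 1.45 kW = 1450 W

1450 W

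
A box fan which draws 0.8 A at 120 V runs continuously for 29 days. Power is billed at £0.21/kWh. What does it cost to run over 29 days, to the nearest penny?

£14.03

Power = 0.8 A × 120 V = 96 W = 0.096 kW
Runtime = 24 h × 29 = 696 h
Energy = 0.096 kW × 696 h = 66.816 kWh
Cost = 66.816 kWh × £0.21/kWh = £14.03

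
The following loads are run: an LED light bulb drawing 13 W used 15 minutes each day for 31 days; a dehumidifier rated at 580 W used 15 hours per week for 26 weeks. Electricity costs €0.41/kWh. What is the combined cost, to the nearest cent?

€92.78

LED light bulb: Runtime = 15 min × 31 = 465 min = 7.75 h
LED light bulb: 0.013 kW × 7.75 h = 0.10075 kWh
dehumidifier: Runtime = 15 h/week × 26 weeks = 390 h
dehumidifier: 0.58 kW × 390 h = 226.2 kWh
Total energy = 226.30075 kWh
Cost = 226.30075 × €0.41 = €92.78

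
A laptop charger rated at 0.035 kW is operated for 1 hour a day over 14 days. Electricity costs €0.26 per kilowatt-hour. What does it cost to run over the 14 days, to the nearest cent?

€0.13

Runtime = 1 h/day × 14 days = 14 h
Energy = 0.035 kW × 14 h = 0.49 kWh
Cost = 0.49 kWh × €0.26/kWh = €0.13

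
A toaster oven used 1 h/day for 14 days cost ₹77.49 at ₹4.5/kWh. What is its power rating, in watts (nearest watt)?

Energy = ₹77.49 ÷ ₹4.5/kWh = 17.22 kWh
Runtime = 1 h/day × 14 days = 14 h
Power = 17.22 kWh ÷ 14 h = 1.23 kW = 1230 W

1230 W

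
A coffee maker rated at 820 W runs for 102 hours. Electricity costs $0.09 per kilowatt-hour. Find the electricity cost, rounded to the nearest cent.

Energy = 0.82 kW × 102 h = 83.64 kWh
Cost = 83.64 kWh × $0.09/kWh = $7.53

$7.53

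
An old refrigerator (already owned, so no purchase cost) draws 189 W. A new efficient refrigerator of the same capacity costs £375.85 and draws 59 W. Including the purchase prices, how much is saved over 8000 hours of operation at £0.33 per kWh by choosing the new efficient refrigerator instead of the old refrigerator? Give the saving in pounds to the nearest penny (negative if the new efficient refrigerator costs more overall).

-£32.65

old refrigerator: £0.00 + (189/1000) kW × 8000 h × £0.33 = £0.00 + £498.96 = £498.96
new efficient refrigerator: £375.85 + (59/1000) kW × 8000 h × £0.33 = £375.85 + £155.76 = £531.61
Saving = £498.96 − £531.61 = −£32.65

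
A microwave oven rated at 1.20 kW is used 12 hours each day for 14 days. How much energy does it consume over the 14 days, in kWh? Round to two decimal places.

201.60 kWh

Runtime = 12 h/day × 14 days = 168 h
Energy = 1.2 kW × 168 h = 201.6 kWh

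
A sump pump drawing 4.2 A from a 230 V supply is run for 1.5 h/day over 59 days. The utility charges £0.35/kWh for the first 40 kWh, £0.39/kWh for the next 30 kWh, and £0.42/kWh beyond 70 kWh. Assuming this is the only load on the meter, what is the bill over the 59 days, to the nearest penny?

Power = 4.2 A × 230 V = 966 W = 0.966 kW
Runtime = 1.5 h/day × 59 days = 88.5 h
Energy = 0.966 kW × 88.5 h = 85.491 kWh
Tier 1 (0–40 kWh): 40 × £0.35 = £14
Tier 2 (40–70 kWh): 30 × £0.39 = £11.7
Above 70 kWh: 15.491 × £0.42 = £6.50622
Bill = £32.21

£32.21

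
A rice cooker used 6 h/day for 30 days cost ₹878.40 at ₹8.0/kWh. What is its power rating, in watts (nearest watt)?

Energy = ₹878.40 ÷ ₹8.0/kWh = 109.8 kWh
Runtime = 6 h/day × 30 days = 180 h
Power = 109.8 kWh ÷ 180 h = 0.61 kW = 610 W

610 W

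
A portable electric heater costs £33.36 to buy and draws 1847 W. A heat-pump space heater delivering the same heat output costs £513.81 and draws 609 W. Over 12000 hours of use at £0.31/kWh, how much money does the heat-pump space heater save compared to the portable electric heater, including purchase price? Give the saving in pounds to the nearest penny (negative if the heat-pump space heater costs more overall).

portable electric heater: £33.36 + (1847/1000) kW × 12000 h × £0.31 = £33.36 + £6870.84 = £6904.2
heat-pump space heater: £513.81 + (609/1000) kW × 12000 h × £0.31 = £513.81 + £2265.48 = £2779.29
Saving = £6904.2 − £2779.29 = £4124.91

£4124.91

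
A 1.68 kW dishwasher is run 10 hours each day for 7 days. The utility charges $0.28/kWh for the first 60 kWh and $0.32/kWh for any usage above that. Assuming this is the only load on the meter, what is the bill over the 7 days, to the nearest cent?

Runtime = 10 h/day × 7 days = 70 h
Energy = 1.68 kW × 70 h = 117.6 kWh
Tier 1 (0–60 kWh): 60 × $0.28 = $16.8
Above 60 kWh: 57.6 × $0.32 = $18.432
Bill = $35.23

$35.23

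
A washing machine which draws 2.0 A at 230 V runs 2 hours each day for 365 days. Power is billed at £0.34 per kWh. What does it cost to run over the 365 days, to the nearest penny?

£114.17

Power = 2.0 A × 230 V = 460 W = 0.46 kW
Runtime = 2 h/day × 365 days = 730 h
Energy = 0.46 kW × 730 h = 335.8 kWh
Cost = 335.8 kWh × £0.34/kWh = £114.17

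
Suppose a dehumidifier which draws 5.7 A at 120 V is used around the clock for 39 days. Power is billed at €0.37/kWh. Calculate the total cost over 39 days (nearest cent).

€236.88

Power = 5.7 A × 120 V = 684 W = 0.684 kW
Runtime = 24 h × 39 = 936 h
Energy = 0.684 kW × 936 h = 640.224 kWh
Cost = 640.224 kWh × €0.37/kWh = €236.88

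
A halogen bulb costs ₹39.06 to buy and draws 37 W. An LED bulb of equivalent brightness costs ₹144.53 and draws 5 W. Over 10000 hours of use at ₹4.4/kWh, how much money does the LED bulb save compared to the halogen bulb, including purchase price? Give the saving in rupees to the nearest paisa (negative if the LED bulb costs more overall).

halogen bulb: ₹39.06 + (37/1000) kW × 10000 h × ₹4.4 = ₹39.06 + ₹1628 = ₹1667.06
LED bulb: ₹144.53 + (5/1000) kW × 10000 h × ₹4.4 = ₹144.53 + ₹220 = ₹364.53
Saving = ₹1667.06 − ₹364.53 = ₹1302.53

₹1302.53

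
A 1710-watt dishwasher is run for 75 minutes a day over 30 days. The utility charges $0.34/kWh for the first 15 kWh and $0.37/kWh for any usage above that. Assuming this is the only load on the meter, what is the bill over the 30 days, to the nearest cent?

Runtime = 75 min × 30 = 2250 min = 37.5 h
Energy = 1.71 kW × 37.5 h = 64.125 kWh
Tier 1 (0–15 kWh): 15 × $0.34 = $5.1
Above 15 kWh: 49.125 × $0.37 = $18.17625
Bill = $23.28

$23.28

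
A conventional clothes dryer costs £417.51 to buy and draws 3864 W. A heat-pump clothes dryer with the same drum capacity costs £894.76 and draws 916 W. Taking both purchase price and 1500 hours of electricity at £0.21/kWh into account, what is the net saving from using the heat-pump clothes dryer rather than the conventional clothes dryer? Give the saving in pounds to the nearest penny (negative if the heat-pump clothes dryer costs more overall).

conventional clothes dryer: £417.51 + (3864/1000) kW × 1500 h × £0.21 = £417.51 + £1217.16 = £1634.67
heat-pump clothes dryer: £894.76 + (916/1000) kW × 1500 h × £0.21 = £894.76 + £288.54 = £1183.3
Saving = £1634.67 − £1183.3 = £451.37

£451.37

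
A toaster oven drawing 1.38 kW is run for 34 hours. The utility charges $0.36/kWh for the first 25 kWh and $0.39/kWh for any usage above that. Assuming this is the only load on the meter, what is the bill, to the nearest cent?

Energy = 1.38 kW × 34 h = 46.92 kWh
Tier 1 (0–25 kWh): 25 × $0.36 = $9
Above 25 kWh: 21.92 × $0.39 = $8.5488
Bill = $17.55

$17.55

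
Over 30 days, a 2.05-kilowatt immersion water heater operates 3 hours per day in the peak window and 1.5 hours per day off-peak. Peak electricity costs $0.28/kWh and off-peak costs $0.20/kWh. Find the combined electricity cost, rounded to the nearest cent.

$70.11

Peak energy = 2.05 kW × 3 h × 30 = 184.5 kWh
Off-peak energy = 2.05 kW × 1.5 h × 30 = 92.25 kWh
Cost = 184.5 × $0.28 + 92.25 × $0.20 = $51.66 + $18.45 = $70.11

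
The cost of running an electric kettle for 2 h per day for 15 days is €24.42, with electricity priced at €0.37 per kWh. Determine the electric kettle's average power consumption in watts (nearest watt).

Energy = €24.42 ÷ €0.37/kWh = 66 kWh
Runtime = 2 h/day × 15 days = 30 h
Power = 66 kWh ÷ 30 h = 2.2 kW = 2200 W

2200 W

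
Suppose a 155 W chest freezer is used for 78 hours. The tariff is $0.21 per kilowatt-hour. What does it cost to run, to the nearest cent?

$2.54

Energy = 0.155 kW × 78 h = 12.09 kWh
Cost = 12.09 kWh × $0.21/kWh = $2.54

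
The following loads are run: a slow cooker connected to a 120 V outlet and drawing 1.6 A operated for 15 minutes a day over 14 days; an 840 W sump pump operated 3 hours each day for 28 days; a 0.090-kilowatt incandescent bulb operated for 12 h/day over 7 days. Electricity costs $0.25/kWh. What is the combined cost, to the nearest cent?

slow cooker: Power = 1.6 A × 120 V = 192 W = 0.192 kW
slow cooker: Runtime = 15 min × 14 = 210 min = 3.5 h
slow cooker: 0.192 kW × 3.5 h = 0.672 kWh
sump pump: Runtime = 3 h/day × 28 days = 84 h
sump pump: 0.84 kW × 84 h = 70.56 kWh
incandescent bulb: Runtime = 12 h/day × 7 days = 84 h
incandescent bulb: 0.09 kW × 84 h = 7.56 kWh
Total energy = 78.792 kWh
Cost = 78.792 × $0.25 = $19.70

$19.70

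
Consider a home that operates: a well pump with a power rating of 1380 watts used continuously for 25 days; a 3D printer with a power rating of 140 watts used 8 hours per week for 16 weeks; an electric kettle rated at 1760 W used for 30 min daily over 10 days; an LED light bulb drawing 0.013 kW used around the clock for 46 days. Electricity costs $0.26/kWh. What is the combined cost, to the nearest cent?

$225.96

well pump: Runtime = 24 h × 25 = 600 h
well pump: 1.38 kW × 600 h = 828 kWh
3D printer: Runtime = 8 h/week × 16 weeks = 128 h
3D printer: 0.14 kW × 128 h = 17.92 kWh
electric kettle: Runtime = 30 min × 10 = 300 min = 5 h
electric kettle: 1.76 kW × 5 h = 8.8 kWh
LED light bulb: Runtime = 24 h × 46 = 1104 h
LED light bulb: 0.013 kW × 1104 h = 14.352 kWh
Total energy = 869.072 kWh
Cost = 869.072 × $0.26 = $225.96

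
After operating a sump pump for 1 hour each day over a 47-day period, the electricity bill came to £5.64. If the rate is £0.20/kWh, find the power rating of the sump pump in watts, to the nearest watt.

600 W

Energy = £5.64 ÷ £0.20/kWh = 28.2 kWh
Runtime = 1 h/day × 47 days = 47 h
Power = 28.2 kWh ÷ 47 h = 0.6 kW = 600 W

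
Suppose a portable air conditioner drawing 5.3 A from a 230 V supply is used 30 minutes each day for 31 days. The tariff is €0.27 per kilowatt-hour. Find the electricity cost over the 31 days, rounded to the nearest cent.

€5.10

Power = 5.3 A × 230 V = 1219 W = 1.219 kW
Runtime = 30 min × 31 = 930 min = 15.5 h
Energy = 1.219 kW × 15.5 h = 18.8945 kWh
Cost = 18.8945 kWh × €0.27/kWh = €5.10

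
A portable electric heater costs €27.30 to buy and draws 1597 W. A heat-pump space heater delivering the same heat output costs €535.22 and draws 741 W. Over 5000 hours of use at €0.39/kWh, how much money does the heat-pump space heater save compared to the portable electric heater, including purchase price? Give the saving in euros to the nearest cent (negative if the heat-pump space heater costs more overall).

€1161.28

portable electric heater: €27.30 + (1597/1000) kW × 5000 h × €0.39 = €27.30 + €3114.15 = €3141.45
heat-pump space heater: €535.22 + (741/1000) kW × 5000 h × €0.39 = €535.22 + €1444.95 = €1980.17
Saving = €3141.45 − €1980.17 = €1161.28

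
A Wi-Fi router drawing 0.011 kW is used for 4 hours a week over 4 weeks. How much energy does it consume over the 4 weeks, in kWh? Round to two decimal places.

0.18 kWh

Runtime = 4 h/week × 4 weeks = 16 h
Energy = 0.011 kW × 16 h = 0.176 kWh ≈ 0.18 kWh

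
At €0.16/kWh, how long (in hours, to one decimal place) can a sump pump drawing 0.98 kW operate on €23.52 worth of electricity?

150.0 h

Energy available = €23.52 ÷ €0.16/kWh = 147 kWh
Hours = 147 kWh ÷ 0.98 kW = 150.0 h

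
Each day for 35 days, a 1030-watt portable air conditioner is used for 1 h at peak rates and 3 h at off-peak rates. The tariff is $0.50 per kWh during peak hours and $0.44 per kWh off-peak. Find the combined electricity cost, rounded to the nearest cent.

$65.61

Peak energy = 1.03 kW × 1 h × 35 = 36.05 kWh
Off-peak energy = 1.03 kW × 3 h × 35 = 108.15 kWh
Cost = 36.05 × $0.50 + 108.15 × $0.44 = $18.025 + $47.586 = $65.61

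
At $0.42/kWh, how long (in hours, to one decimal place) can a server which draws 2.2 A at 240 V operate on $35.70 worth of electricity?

Power = 2.2 A × 240 V = 528 W = 0.528 kW
Energy available = $35.70 ÷ $0.42/kWh = 85 kWh
Hours = 85 kWh ÷ 0.528 kW = 161.0 h

161.0 h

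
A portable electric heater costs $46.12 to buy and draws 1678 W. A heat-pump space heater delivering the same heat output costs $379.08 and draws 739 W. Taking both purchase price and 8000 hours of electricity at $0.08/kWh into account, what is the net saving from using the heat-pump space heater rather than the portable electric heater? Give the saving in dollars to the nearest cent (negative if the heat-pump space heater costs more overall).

$268.00

portable electric heater: $46.12 + (1678/1000) kW × 8000 h × $0.08 = $46.12 + $1073.92 = $1120.04
heat-pump space heater: $379.08 + (739/1000) kW × 8000 h × $0.08 = $379.08 + $472.96 = $852.04
Saving = $1120.04 − $852.04 = $268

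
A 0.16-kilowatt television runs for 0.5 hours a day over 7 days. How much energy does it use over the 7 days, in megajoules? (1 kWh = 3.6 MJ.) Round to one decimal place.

2.0 MJ

Runtime = 0.5 h/day × 7 days = 3.5 h
Energy = 0.16 kW × 3.5 h = 0.56 kWh
= 0.56 × 3.6 MJ = 2.0 MJ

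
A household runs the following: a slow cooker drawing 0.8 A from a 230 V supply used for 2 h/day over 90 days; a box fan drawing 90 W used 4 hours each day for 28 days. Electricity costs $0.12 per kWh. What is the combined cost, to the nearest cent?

slow cooker: Power = 0.8 A × 230 V = 184 W = 0.184 kW
slow cooker: Runtime = 2 h/day × 90 days = 180 h
slow cooker: 0.184 kW × 180 h = 33.12 kWh
box fan: Runtime = 4 h/day × 28 days = 112 h
box fan: 0.09 kW × 112 h = 10.08 kWh
Total energy = 43.2 kWh
Cost = 43.2 × $0.12 = $5.18

$5.18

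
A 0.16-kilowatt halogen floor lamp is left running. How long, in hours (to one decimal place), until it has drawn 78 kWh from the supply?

Hours = 78 kWh ÷ 0.16 kW = 487.5 h

487.5 h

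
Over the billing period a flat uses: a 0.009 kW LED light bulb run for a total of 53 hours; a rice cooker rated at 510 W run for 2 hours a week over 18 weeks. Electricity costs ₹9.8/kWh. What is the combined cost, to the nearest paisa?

LED light bulb: 0.009 kW × 53 h = 0.477 kWh
rice cooker: Runtime = 2 h/week × 18 weeks = 36 h
rice cooker: 0.51 kW × 36 h = 18.36 kWh
Total energy = 18.837 kWh
Cost = 18.837 × ₹9.8 = ₹184.60

₹184.60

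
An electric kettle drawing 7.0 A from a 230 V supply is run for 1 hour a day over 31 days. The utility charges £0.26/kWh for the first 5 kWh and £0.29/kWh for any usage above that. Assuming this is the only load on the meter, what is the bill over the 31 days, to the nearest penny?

Power = 7.0 A × 230 V = 1610 W = 1.61 kW
Runtime = 1 h/day × 31 days = 31 h
Energy = 1.61 kW × 31 h = 49.91 kWh
Tier 1 (0–5 kWh): 5 × £0.26 = £1.3
Above 5 kWh: 44.91 × £0.29 = £13.0239
Bill = £14.32

£14.32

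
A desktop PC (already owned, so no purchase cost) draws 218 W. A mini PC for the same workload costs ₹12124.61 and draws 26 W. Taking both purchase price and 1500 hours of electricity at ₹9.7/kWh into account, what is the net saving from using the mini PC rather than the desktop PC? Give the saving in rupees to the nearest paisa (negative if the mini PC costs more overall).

desktop PC: ₹0.00 + (218/1000) kW × 1500 h × ₹9.7 = ₹0.00 + ₹3171.9 = ₹3171.9
mini PC: ₹12124.61 + (26/1000) kW × 1500 h × ₹9.7 = ₹12124.61 + ₹378.3 = ₹12502.91
Saving = ₹3171.9 − ₹12502.91 = −₹9331.01

-₹9331.01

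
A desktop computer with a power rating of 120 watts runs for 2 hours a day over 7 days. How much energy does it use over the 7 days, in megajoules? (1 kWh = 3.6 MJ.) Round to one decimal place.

Runtime = 2 h/day × 7 days = 14 h
Energy = 0.12 kW × 14 h = 1.68 kWh
= 1.68 × 3.6 MJ = 6.0 MJ

6.0 MJ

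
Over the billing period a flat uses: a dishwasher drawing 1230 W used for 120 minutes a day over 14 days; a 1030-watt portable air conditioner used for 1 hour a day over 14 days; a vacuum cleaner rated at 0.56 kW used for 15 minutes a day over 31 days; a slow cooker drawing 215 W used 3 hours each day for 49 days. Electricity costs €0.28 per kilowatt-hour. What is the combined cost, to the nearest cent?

€23.75

dishwasher: Runtime = 120 min × 14 = 1680 min = 28 h
dishwasher: 1.23 kW × 28 h = 34.44 kWh
portable air conditioner: Runtime = 1 h/day × 14 days = 14 h
portable air conditioner: 1.03 kW × 14 h = 14.42 kWh
vacuum cleaner: Runtime = 15 min × 31 = 465 min = 7.75 h
vacuum cleaner: 0.56 kW × 7.75 h = 4.34 kWh
slow cooker: Runtime = 3 h/day × 49 days = 147 h
slow cooker: 0.215 kW × 147 h = 31.605 kWh
Total energy = 84.805 kWh
Cost = 84.805 × €0.28 = €23.75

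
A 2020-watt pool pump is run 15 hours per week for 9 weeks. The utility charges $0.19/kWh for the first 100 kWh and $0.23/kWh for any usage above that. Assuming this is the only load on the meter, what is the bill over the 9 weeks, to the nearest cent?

$58.72

Runtime = 15 h/week × 9 weeks = 135 h
Energy = 2.02 kW × 135 h = 272.7 kWh
Tier 1 (0–100 kWh): 100 × $0.19 = $19
Above 100 kWh: 172.7 × $0.23 = $39.721
Bill = $58.72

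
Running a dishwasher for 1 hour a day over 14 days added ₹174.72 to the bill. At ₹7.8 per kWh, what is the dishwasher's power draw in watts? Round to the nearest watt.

1600 W

Energy = ₹174.72 ÷ ₹7.8/kWh = 22.4 kWh
Runtime = 1 h/day × 14 days = 14 h
Power = 22.4 kWh ÷ 14 h = 1.6 kW = 1600 W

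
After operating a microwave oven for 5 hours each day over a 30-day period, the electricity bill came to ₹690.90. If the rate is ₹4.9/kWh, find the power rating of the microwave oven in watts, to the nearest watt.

Energy = ₹690.90 ÷ ₹4.9/kWh = 141 kWh
Runtime = 5 h/day × 30 days = 150 h
Power = 141 kWh ÷ 150 h = 0.94 kW = 940 W

940 W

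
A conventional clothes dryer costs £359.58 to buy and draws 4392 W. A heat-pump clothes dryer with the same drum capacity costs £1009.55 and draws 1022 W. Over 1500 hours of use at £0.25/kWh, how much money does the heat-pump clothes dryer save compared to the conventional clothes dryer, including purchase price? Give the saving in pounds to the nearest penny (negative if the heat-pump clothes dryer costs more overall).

conventional clothes dryer: £359.58 + (4392/1000) kW × 1500 h × £0.25 = £359.58 + £1647 = £2006.58
heat-pump clothes dryer: £1009.55 + (1022/1000) kW × 1500 h × £0.25 = £1009.55 + £383.25 = £1392.8
Saving = £2006.58 − £1392.8 = £613.78

£613.78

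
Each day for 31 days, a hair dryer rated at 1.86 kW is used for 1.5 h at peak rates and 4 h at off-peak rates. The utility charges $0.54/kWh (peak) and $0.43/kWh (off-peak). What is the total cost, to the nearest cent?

$145.88

Peak energy = 1.86 kW × 1.5 h × 31 = 86.49 kWh
Off-peak energy = 1.86 kW × 4 h × 31 = 230.64 kWh
Cost = 86.49 × $0.54 + 230.64 × $0.43 = $46.7046 + $99.1752 = $145.88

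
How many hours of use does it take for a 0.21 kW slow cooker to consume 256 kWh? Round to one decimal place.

1219.0 h

Hours = 256 kWh ÷ 0.21 kW = 1219.0 h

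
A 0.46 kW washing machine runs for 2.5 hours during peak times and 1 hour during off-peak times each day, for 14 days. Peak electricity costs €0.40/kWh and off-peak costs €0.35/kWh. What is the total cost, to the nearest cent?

€8.69

Peak energy = 0.46 kW × 2.5 h × 14 = 16.1 kWh
Off-peak energy = 0.46 kW × 1 h × 14 = 6.44 kWh
Cost = 16.1 × €0.40 + 6.44 × €0.35 = €6.44 + €2.254 = €8.69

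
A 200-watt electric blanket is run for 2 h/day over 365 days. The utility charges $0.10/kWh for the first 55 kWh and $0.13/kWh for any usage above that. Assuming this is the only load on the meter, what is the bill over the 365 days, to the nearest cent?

Runtime = 2 h/day × 365 days = 730 h
Energy = 0.2 kW × 730 h = 146 kWh
Tier 1 (0–55 kWh): 55 × $0.10 = $5.5
Above 55 kWh: 91 × $0.13 = $11.83
Bill = $17.33

$17.33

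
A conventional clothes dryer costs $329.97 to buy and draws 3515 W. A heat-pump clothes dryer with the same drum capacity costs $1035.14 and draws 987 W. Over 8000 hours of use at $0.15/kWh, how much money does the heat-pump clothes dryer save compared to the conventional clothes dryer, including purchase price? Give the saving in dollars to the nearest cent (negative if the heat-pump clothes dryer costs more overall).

conventional clothes dryer: $329.97 + (3515/1000) kW × 8000 h × $0.15 = $329.97 + $4218 = $4547.97
heat-pump clothes dryer: $1035.14 + (987/1000) kW × 8000 h × $0.15 = $1035.14 + $1184.4 = $2219.54
Saving = $4547.97 − $2219.54 = $2328.43

$2328.43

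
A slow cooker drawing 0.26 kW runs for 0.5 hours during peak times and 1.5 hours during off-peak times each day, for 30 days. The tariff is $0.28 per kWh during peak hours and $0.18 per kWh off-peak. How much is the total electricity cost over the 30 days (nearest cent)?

Peak energy = 0.26 kW × 0.5 h × 30 = 3.9 kWh
Off-peak energy = 0.26 kW × 1.5 h × 30 = 11.7 kWh
Cost = 3.9 × $0.28 + 11.7 × $0.18 = $1.092 + $2.106 = $3.20

$3.20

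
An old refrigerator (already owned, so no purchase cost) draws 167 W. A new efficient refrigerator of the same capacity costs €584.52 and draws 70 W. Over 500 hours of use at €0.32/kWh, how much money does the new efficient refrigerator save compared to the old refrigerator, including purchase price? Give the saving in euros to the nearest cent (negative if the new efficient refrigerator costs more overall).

old refrigerator: €0.00 + (167/1000) kW × 500 h × €0.32 = €0.00 + €26.72 = €26.72
new efficient refrigerator: €584.52 + (70/1000) kW × 500 h × €0.32 = €584.52 + €11.2 = €595.72
Saving = €26.72 − €595.72 = −€569

-€569.00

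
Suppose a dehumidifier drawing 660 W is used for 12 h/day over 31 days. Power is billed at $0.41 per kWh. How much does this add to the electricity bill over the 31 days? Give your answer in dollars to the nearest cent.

$100.66

Runtime = 12 h/day × 31 days = 372 h
Energy = 0.66 kW × 372 h = 245.52 kWh
Cost = 245.52 kWh × $0.41/kWh = $100.66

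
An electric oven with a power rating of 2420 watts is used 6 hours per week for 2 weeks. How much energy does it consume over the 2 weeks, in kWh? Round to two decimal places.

29.04 kWh

Runtime = 6 h/week × 2 weeks = 12 h
Energy = 2.42 kW × 12 h = 29.04 kWh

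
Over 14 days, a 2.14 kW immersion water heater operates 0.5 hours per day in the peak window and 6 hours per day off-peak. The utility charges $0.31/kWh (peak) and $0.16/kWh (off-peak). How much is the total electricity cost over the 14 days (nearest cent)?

$33.41

Peak energy = 2.14 kW × 0.5 h × 14 = 14.98 kWh
Off-peak energy = 2.14 kW × 6 h × 14 = 179.76 kWh
Cost = 14.98 × $0.31 + 179.76 × $0.16 = $4.6438 + $28.7616 = $33.41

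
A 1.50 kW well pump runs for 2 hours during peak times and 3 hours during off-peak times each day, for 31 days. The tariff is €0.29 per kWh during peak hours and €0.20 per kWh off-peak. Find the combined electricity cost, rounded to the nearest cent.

Peak energy = 1.5 kW × 2 h × 31 = 93 kWh
Off-peak energy = 1.5 kW × 3 h × 31 = 139.5 kWh
Cost = 93 × €0.29 + 139.5 × €0.20 = €26.97 + €27.9 = €54.87

€54.87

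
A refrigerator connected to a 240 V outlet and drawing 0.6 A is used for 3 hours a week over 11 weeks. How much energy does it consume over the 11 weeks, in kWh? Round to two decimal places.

4.75 kWh

Power = 0.6 A × 240 V = 144 W = 0.144 kW
Runtime = 3 h/week × 11 weeks = 33 h
Energy = 0.144 kW × 33 h = 4.752 kWh ≈ 4.75 kWh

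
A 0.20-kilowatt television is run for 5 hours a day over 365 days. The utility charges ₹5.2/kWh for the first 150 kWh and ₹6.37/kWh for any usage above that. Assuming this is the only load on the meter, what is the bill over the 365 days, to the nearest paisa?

Runtime = 5 h/day × 365 days = 1825 h
Energy = 0.2 kW × 1825 h = 365 kWh
Tier 1 (0–150 kWh): 150 × ₹5.2 = ₹780
Above 150 kWh: 215 × ₹6.37 = ₹1369.55
Bill = ₹2149.55

₹2149.55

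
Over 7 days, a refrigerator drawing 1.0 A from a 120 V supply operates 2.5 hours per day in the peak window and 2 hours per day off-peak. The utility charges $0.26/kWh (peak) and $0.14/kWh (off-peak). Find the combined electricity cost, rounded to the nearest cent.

$0.78

Power = 1.0 A × 120 V = 120 W = 0.12 kW
Peak energy = 0.12 kW × 2.5 h × 7 = 2.1 kWh
Off-peak energy = 0.12 kW × 2 h × 7 = 1.68 kWh
Cost = 2.1 × $0.26 + 1.68 × $0.14 = $0.546 + $0.2352 = $0.78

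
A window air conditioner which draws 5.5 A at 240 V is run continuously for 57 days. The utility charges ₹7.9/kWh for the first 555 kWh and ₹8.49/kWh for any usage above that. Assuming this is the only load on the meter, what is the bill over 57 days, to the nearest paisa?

Power = 5.5 A × 240 V = 1320 W = 1.32 kW
Runtime = 24 h × 57 = 1368 h
Energy = 1.32 kW × 1368 h = 1805.76 kWh
Tier 1 (0–555 kWh): 555 × ₹7.9 = ₹4384.5
Above 555 kWh: 1250.76 × ₹8.49 = ₹10618.9524
Bill = ₹15003.45

₹15003.45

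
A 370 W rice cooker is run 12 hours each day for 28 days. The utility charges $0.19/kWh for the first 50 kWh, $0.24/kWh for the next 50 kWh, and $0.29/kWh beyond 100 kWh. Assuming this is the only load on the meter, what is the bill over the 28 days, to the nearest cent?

$28.55

Runtime = 12 h/day × 28 days = 336 h
Energy = 0.37 kW × 336 h = 124.32 kWh
Tier 1 (0–50 kWh): 50 × $0.19 = $9.5
Tier 2 (50–100 kWh): 50 × $0.24 = $12
Above 100 kWh: 24.32 × $0.29 = $7.0528
Bill = $28.55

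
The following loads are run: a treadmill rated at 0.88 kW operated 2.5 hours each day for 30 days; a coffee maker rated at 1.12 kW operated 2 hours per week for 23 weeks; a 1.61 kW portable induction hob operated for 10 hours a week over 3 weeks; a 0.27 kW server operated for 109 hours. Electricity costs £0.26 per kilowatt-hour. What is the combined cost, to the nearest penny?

£50.77

treadmill: Runtime = 2.5 h/day × 30 days = 75 h
treadmill: 0.88 kW × 75 h = 66 kWh
coffee maker: Runtime = 2 h/week × 23 weeks = 46 h
coffee maker: 1.12 kW × 46 h = 51.52 kWh
portable induction hob: Runtime = 10 h/week × 3 weeks = 30 h
portable induction hob: 1.61 kW × 30 h = 48.3 kWh
server: 0.27 kW × 109 h = 29.43 kWh
Total energy = 195.25 kWh
Cost = 195.25 × £0.26 = £50.77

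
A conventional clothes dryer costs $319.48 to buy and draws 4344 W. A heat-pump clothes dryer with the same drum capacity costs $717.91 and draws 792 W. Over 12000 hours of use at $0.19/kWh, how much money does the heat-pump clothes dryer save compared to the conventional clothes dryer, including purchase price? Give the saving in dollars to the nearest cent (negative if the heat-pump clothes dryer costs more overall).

conventional clothes dryer: $319.48 + (4344/1000) kW × 12000 h × $0.19 = $319.48 + $9904.32 = $10223.8
heat-pump clothes dryer: $717.91 + (792/1000) kW × 12000 h × $0.19 = $717.91 + $1805.76 = $2523.67
Saving = $10223.8 − $2523.67 = $7700.13

$7700.13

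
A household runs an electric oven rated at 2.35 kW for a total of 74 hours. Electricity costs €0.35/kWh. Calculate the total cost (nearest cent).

Energy = 2.35 kW × 74 h = 173.9 kWh
Cost = 173.9 kWh × €0.35/kWh = €60.87

€60.87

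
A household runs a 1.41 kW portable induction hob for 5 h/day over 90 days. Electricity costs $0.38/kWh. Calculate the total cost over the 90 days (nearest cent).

Runtime = 5 h/day × 90 days = 450 h
Energy = 1.41 kW × 450 h = 634.5 kWh
Cost = 634.5 kWh × $0.38/kWh = $241.11

$241.11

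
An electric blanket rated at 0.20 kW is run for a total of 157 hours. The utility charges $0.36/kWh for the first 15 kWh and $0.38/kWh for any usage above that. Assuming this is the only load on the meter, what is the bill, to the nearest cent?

Energy = 0.2 kW × 157 h = 31.4 kWh
Tier 1 (0–15 kWh): 15 × $0.36 = $5.4
Above 15 kWh: 16.4 × $0.38 = $6.232
Bill = $11.63

$11.63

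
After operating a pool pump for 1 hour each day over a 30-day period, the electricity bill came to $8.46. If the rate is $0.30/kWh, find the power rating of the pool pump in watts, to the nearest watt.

Energy = $8.46 ÷ $0.30/kWh = 28.2 kWh
Runtime = 1 h/day × 30 days = 30 h
Power = 28.2 kWh ÷ 30 h = 0.94 kW = 940 W

940 W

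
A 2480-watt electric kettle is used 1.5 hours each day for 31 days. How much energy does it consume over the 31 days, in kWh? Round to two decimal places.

115.32 kWh

Runtime = 1.5 h/day × 31 days = 46.5 h
Energy = 2.48 kW × 46.5 h = 115.32 kWh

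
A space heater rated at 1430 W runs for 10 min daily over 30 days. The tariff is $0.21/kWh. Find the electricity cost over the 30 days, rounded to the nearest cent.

Runtime = 10 min × 30 = 300 min = 5 h
Energy = 1.43 kW × 5 h = 7.15 kWh
Cost = 7.15 kWh × $0.21/kWh = $1.50

$1.50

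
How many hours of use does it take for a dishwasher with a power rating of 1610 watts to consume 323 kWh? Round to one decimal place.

Hours = 323 kWh ÷ 1.61 kW = 200.6 h

200.6 h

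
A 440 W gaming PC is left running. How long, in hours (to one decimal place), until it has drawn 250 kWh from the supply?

568.2 h

Hours = 250 kWh ÷ 0.44 kW = 568.2 h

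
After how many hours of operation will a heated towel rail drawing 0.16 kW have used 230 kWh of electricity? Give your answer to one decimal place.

Hours = 230 kWh ÷ 0.16 kW = 1437.5 h

1437.5 h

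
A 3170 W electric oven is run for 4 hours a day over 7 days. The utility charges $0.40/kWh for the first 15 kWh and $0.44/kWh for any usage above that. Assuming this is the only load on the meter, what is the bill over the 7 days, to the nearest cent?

Runtime = 4 h/day × 7 days = 28 h
Energy = 3.17 kW × 28 h = 88.76 kWh
Tier 1 (0–15 kWh): 15 × $0.40 = $6
Above 15 kWh: 73.76 × $0.44 = $32.4544
Bill = $38.45

$38.45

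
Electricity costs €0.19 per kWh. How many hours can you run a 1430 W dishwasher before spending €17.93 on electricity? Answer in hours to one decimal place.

66.0 h

Energy available = €17.93 ÷ €0.19/kWh = 94.3684 kWh
Hours = 94.3684 kWh ÷ 1.43 kW = 66.0 h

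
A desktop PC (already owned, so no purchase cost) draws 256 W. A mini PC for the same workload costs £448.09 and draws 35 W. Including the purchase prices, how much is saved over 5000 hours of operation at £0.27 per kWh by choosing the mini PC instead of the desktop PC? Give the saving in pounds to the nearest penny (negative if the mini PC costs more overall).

desktop PC: £0.00 + (256/1000) kW × 5000 h × £0.27 = £0.00 + £345.6 = £345.6
mini PC: £448.09 + (35/1000) kW × 5000 h × £0.27 = £448.09 + £47.25 = £495.34
Saving = £345.6 − £495.34 = −£149.74

-£149.74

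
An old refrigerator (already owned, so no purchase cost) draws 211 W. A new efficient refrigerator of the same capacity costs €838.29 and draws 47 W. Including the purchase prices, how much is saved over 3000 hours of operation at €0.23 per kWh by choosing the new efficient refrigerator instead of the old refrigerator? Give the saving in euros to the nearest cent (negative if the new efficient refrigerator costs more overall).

old refrigerator: €0.00 + (211/1000) kW × 3000 h × €0.23 = €0.00 + €145.59 = €145.59
new efficient refrigerator: €838.29 + (47/1000) kW × 3000 h × €0.23 = €838.29 + €32.43 = €870.72
Saving = €145.59 − €870.72 = −€725.13

-€725.13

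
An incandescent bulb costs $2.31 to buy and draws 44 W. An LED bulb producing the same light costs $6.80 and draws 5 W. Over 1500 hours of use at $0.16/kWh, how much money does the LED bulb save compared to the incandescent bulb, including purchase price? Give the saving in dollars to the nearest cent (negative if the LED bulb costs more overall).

incandescent bulb: $2.31 + (44/1000) kW × 1500 h × $0.16 = $2.31 + $10.56 = $12.87
LED bulb: $6.80 + (5/1000) kW × 1500 h × $0.16 = $6.80 + $1.2 = $8
Saving = $12.87 − $8 = $4.87

$4.87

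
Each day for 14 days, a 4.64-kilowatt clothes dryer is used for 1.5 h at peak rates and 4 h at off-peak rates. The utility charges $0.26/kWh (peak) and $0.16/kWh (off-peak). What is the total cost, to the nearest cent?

Peak energy = 4.64 kW × 1.5 h × 14 = 97.44 kWh
Off-peak energy = 4.64 kW × 4 h × 14 = 259.84 kWh
Cost = 97.44 × $0.26 + 259.84 × $0.16 = $25.3344 + $41.5744 = $66.91

$66.91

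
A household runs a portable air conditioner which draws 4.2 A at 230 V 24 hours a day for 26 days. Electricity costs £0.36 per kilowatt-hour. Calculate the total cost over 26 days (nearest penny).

Power = 4.2 A × 230 V = 966 W = 0.966 kW
Runtime = 24 h × 26 = 624 h
Energy = 0.966 kW × 624 h = 602.784 kWh
Cost = 602.784 kWh × £0.36/kWh = £217.00

£217.00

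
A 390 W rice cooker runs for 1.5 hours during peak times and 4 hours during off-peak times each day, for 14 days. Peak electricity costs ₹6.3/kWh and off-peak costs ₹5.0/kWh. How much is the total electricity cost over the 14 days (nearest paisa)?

₹160.80

Peak energy = 0.39 kW × 1.5 h × 14 = 8.19 kWh
Off-peak energy = 0.39 kW × 4 h × 14 = 21.84 kWh
Cost = 8.19 × ₹6.3 + 21.84 × ₹5.0 = ₹51.597 + ₹109.2 = ₹160.80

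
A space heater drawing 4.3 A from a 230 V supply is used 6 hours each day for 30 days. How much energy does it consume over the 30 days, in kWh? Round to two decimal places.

Power = 4.3 A × 230 V = 989 W = 0.989 kW
Runtime = 6 h/day × 30 days = 180 h
Energy = 0.989 kW × 180 h = 178.02 kWh

178.02 kWh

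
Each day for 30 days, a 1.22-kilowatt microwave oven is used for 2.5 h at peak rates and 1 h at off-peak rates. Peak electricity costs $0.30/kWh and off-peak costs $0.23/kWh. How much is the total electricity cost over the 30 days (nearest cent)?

Peak energy = 1.22 kW × 2.5 h × 30 = 91.5 kWh
Off-peak energy = 1.22 kW × 1 h × 30 = 36.6 kWh
Cost = 91.5 × $0.30 + 36.6 × $0.23 = $27.45 + $8.418 = $35.87

$35.87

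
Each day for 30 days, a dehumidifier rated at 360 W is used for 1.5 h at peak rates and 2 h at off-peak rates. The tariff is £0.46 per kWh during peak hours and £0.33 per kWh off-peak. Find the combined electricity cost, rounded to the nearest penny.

Peak energy = 0.36 kW × 1.5 h × 30 = 16.2 kWh
Off-peak energy = 0.36 kW × 2 h × 30 = 21.6 kWh
Cost = 16.2 × £0.46 + 21.6 × £0.33 = £7.452 + £7.128 = £14.58

£14.58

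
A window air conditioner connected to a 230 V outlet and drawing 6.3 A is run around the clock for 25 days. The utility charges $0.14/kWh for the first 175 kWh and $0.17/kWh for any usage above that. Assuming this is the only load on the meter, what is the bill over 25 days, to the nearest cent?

Power = 6.3 A × 230 V = 1449 W = 1.449 kW
Runtime = 24 h × 25 = 600 h
Energy = 1.449 kW × 600 h = 869.4 kWh
Tier 1 (0–175 kWh): 175 × $0.14 = $24.5
Above 175 kWh: 694.4 × $0.17 = $118.048
Bill = $142.55

$142.55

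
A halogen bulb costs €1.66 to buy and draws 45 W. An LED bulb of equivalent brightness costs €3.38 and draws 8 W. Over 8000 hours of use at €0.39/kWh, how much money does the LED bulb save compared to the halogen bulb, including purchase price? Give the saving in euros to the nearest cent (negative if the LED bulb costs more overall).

€113.72

halogen bulb: €1.66 + (45/1000) kW × 8000 h × €0.39 = €1.66 + €140.4 = €142.06
LED bulb: €3.38 + (8/1000) kW × 8000 h × €0.39 = €3.38 + €24.96 = €28.34
Saving = €142.06 − €28.34 = €113.72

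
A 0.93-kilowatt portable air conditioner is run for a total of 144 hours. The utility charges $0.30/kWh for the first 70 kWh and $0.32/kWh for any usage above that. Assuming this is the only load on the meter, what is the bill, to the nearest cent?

$41.45

Energy = 0.93 kW × 144 h = 133.92 kWh
Tier 1 (0–70 kWh): 70 × $0.30 = $21
Above 70 kWh: 63.92 × $0.32 = $20.4544
Bill = $41.45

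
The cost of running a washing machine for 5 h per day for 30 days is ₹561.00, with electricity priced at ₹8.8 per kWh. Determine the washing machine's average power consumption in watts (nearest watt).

425 W

Energy = ₹561.00 ÷ ₹8.8/kWh = 63.75 kWh
Runtime = 5 h/day × 30 days = 150 h
Power = 63.75 kWh ÷ 150 h = 0.425 kW = 425 W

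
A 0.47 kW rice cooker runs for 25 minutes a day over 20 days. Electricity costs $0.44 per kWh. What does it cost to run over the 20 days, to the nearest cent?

$1.72

Runtime = 25 min × 20 = 500 min = 8.333333… h
Energy = 0.47 kW × 8.333333… h = 3.916666… kWh
Cost = 3.916666… kWh × $0.44/kWh = $1.72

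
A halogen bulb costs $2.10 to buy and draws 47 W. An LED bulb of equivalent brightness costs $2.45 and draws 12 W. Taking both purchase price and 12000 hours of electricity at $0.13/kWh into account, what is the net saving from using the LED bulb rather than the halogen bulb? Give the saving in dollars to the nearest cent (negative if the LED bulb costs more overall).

$54.25

halogen bulb: $2.10 + (47/1000) kW × 12000 h × $0.13 = $2.10 + $73.32 = $75.42
LED bulb: $2.45 + (12/1000) kW × 12000 h × $0.13 = $2.45 + $18.72 = $21.17
Saving = $75.42 − $21.17 = $54.25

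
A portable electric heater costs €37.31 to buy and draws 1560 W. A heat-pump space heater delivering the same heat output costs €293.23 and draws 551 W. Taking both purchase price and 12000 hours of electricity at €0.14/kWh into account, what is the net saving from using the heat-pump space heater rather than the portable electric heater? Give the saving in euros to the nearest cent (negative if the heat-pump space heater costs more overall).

portable electric heater: €37.31 + (1560/1000) kW × 12000 h × €0.14 = €37.31 + €2620.8 = €2658.11
heat-pump space heater: €293.23 + (551/1000) kW × 12000 h × €0.14 = €293.23 + €925.68 = €1218.91
Saving = €2658.11 − €1218.91 = €1439.2

€1439.20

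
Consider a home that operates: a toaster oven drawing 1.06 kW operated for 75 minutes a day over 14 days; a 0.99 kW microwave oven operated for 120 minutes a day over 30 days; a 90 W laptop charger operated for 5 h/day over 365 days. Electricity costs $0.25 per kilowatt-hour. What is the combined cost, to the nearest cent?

toaster oven: Runtime = 75 min × 14 = 1050 min = 17.5 h
toaster oven: 1.06 kW × 17.5 h = 18.55 kWh
microwave oven: Runtime = 120 min × 30 = 3600 min = 60 h
microwave oven: 0.99 kW × 60 h = 59.4 kWh
laptop charger: Runtime = 5 h/day × 365 days = 1825 h
laptop charger: 0.09 kW × 1825 h = 164.25 kWh
Total energy = 242.2 kWh
Cost = 242.2 × $0.25 = $60.55

$60.55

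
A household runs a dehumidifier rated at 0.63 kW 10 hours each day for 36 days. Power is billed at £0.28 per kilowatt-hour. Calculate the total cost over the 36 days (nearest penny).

Runtime = 10 h/day × 36 days = 360 h
Energy = 0.63 kW × 360 h = 226.8 kWh
Cost = 226.8 kWh × £0.28/kWh = £63.50

£63.50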